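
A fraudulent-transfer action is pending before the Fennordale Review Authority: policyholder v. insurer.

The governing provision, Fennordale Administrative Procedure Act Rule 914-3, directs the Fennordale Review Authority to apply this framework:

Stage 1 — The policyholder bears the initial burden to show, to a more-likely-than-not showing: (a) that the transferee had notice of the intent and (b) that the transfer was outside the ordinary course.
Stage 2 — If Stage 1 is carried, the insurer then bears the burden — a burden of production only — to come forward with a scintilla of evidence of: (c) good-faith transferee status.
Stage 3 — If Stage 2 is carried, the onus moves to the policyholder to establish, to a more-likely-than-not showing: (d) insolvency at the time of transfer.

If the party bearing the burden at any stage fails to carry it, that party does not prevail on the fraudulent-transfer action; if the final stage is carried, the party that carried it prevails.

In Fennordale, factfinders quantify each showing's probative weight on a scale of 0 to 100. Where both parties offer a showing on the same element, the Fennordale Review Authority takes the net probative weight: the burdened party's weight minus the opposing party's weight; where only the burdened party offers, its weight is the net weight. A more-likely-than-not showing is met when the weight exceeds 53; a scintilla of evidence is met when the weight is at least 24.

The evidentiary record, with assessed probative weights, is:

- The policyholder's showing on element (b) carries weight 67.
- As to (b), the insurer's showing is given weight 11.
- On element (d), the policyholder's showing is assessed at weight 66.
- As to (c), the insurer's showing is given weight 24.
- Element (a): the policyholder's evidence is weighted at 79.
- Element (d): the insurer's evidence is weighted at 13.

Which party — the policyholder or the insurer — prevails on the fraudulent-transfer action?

insurer

Stage 1 (policyholder, a more-likely-than-not showing, weight exceeds 53): (a) 79 > 53 — meets; (b) net 67−11=56 > 53 — meets.
  All elements met. The burden passes to the insurer.
Stage 2 (insurer, a scintilla of evidence, weight is at least 24): (c) 24 ≥ 24 — meets.
  All elements met. The burden passes to the policyholder.
Stage 3 (policyholder, a more-likely-than-not showing, weight exceeds 53): (d) net 66−13=53 ≤ 53 — fails.
  Stage 3 not carried; the policyholder fails its burden.
The insurer prevails.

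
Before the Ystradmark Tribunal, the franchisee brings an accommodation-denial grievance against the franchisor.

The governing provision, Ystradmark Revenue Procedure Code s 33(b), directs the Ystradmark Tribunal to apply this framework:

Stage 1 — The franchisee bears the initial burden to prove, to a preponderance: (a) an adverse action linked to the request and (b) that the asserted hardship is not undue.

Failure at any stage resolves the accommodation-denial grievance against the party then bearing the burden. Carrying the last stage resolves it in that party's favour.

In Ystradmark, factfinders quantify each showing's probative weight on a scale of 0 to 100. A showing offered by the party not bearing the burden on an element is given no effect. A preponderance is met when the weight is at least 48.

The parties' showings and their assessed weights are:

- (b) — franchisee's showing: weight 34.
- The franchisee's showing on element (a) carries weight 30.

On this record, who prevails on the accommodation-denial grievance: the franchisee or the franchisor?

Stage 1 (franchisee, a preponderance, weight is at least 48): (a) 30 < 48 — fails; (b) 34 < 48 — fails.
  Stage 1 not carried; the franchisee fails its burden.
The franchisor prevails.

franchisor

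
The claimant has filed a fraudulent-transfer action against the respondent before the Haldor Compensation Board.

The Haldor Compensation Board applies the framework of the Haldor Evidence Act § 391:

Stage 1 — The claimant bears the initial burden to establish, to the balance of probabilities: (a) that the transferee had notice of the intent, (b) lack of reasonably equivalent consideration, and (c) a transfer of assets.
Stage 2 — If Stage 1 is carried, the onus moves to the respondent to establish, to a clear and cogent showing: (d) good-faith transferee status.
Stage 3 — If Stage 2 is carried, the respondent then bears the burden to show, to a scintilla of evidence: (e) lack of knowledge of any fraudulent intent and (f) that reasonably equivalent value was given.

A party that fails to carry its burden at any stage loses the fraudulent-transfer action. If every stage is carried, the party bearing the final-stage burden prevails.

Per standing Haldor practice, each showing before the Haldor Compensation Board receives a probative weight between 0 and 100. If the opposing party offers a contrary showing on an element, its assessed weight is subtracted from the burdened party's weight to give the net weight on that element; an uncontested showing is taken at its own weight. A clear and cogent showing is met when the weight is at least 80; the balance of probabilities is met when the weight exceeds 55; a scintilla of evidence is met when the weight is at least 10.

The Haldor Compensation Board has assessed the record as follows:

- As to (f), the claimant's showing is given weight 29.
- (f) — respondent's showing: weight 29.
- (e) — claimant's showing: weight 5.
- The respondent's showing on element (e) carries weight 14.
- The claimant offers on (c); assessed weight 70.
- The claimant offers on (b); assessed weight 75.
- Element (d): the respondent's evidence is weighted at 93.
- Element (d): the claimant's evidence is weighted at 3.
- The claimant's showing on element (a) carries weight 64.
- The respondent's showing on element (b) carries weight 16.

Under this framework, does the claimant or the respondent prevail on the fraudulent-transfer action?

Stage 1 — burden on claimant; standard: the balance of probabilities (weight exceeds 55).
    (a): 64 > 55 [met]
    (b): 75 − 16 = 59 > 55 [met]
    (c): 70 > 55 [met]
  Stage 1 carried; the burden shifts to the respondent.
Stage 2 — burden on respondent; standard: a clear and cogent showing (weight is at least 80).
    (d): 93 − 3 = 90 ≥ 80 [met]
  Stage 2 is satisfied; the respondent continues to bear the burden.
Stage 3 — burden on respondent; standard: a scintilla of evidence (weight is at least 10).
    (e): 14 − 5 = 9 < 10 [not met]
    (f): 29 − 29 = 0 < 10 [not met]
  Not every element is met, so the respondent fails to carry Stage 3.
The claimant prevails.

claimant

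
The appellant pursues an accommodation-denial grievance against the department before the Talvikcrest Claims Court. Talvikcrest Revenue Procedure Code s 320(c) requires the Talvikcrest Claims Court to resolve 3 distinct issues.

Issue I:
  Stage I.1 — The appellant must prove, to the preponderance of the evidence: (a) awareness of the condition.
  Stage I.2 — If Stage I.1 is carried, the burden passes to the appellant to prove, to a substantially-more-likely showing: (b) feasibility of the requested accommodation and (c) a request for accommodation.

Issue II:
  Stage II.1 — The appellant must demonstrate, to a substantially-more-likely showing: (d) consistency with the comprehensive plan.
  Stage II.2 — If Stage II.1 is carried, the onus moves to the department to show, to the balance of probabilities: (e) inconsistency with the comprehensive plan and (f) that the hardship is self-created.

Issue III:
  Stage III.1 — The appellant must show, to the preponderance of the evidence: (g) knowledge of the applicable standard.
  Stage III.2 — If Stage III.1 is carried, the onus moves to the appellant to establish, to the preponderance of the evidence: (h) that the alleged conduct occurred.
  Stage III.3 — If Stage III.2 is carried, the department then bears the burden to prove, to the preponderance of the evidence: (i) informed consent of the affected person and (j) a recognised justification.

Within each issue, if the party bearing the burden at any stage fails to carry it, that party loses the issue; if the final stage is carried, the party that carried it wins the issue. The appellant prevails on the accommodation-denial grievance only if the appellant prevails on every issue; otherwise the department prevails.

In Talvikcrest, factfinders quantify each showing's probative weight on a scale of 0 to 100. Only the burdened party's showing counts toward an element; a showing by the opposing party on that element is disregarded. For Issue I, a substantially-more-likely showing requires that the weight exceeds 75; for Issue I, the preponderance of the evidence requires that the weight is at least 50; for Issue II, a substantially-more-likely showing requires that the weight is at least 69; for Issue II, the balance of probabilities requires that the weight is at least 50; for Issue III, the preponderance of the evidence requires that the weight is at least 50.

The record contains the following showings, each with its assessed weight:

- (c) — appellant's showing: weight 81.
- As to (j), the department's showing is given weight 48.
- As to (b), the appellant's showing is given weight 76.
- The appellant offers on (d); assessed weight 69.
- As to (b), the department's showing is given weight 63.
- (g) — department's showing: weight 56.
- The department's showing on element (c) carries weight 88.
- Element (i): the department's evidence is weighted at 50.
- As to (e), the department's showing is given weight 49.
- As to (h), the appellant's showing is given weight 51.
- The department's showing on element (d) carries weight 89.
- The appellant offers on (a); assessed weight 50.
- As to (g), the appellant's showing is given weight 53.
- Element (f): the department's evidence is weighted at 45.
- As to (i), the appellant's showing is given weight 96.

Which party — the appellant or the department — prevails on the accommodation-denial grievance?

appellant

— Issue I —
At Stage I.1 the appellant must meet the preponderance of the evidence (weight is at least 50): on (a) the weight is 50, which does reach 50, so (a) meets the standard.
  Stage I.1 carried; the burden remains with the appellant.
At Stage I.2 the appellant must meet a substantially-more-likely showing (weight exceeds 75): on (b) the weight is 76 (the department's 63 is given no effect), which does exceed 75, so (b) meets the standard; on (c) the weight is 81 (the department's 88 is given no effect), > 75, so (c) meets the standard.
  All elements met at the final stage.
With every stage satisfied, the appellant prevails on this issue.
— Issue II —
Stage II.1 (appellant, a substantially-more-likely showing, weight is at least 69): (d) 69 (department's 89 disregarded) ≥ 69 — meets.
  Stage II.1 carried; the burden shifts to the department.
Stage II.2 (department, the balance of probabilities, weight is at least 50): (e) 49 < 50 — fails; (f) 45 < 50 — fails.
  Not every element is met, so the department fails to carry Stage II.2.
The analysis ends at Stage II.2; the appellant prevails on this issue.
— Issue III —
Stage III.1 (appellant, the preponderance of the evidence, weight is at least 50): (g) 53 (department's 56 disregarded) ≥ 50 — meets.
  Stage III.1 is satisfied; the appellant continues to bear the burden.
Stage III.2 (appellant, the preponderance of the evidence, weight is at least 50): (h) 51 ≥ 50 — meets.
  All elements met. The burden passes to the department.
Stage III.3 (department, the preponderance of the evidence, weight is at least 50): (i) 50 (appellant's 96 disregarded) ≥ 50 — meets; (j) 48 < 50 — fails.
  Stage III.3 not carried; the department fails its burden.
So the appellant prevails on this issue.
Per-issue: Issue I → appellant; Issue II → appellant; Issue III → appellant. The appellant must prevail on every issue; overall, the appellant prevails.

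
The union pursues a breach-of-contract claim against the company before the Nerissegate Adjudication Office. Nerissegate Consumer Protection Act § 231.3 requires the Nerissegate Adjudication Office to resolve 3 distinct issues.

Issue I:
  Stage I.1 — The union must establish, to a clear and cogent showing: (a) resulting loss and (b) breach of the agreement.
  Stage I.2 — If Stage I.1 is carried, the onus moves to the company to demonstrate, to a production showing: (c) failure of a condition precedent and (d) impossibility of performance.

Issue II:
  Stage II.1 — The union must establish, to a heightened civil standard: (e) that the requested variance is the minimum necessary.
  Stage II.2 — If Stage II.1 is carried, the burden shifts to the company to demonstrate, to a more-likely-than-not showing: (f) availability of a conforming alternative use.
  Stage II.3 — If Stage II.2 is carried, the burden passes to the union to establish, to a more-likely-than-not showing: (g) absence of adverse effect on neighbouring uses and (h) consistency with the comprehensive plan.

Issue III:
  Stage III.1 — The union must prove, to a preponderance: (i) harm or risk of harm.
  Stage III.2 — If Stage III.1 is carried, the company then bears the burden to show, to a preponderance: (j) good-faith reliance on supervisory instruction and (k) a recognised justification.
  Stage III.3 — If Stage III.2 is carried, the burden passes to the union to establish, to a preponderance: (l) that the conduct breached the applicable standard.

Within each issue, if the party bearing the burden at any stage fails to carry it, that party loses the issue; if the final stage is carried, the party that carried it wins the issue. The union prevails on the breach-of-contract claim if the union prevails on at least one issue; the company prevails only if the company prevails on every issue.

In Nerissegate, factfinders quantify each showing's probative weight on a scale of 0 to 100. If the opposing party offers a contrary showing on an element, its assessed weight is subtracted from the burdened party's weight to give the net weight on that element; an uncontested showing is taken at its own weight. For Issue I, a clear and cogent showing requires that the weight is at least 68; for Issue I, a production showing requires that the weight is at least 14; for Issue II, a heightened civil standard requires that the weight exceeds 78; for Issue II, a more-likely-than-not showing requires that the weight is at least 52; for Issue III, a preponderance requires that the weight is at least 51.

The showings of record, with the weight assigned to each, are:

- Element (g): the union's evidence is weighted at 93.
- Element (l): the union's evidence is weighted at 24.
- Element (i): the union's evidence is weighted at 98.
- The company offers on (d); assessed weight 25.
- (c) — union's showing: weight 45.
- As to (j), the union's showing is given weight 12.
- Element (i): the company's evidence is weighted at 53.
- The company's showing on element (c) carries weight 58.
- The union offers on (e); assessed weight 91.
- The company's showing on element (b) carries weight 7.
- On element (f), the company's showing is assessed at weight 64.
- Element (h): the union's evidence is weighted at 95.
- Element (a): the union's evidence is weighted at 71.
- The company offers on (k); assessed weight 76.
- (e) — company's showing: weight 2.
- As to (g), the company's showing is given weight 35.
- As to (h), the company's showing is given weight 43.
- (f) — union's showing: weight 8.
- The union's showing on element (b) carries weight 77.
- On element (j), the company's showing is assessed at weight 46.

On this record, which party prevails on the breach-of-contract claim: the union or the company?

union

— Issue I —
Stage I.1 — burden on union; standard: a clear and cogent showing (weight is at least 68).
    (a): 71 ≥ 68 [met]
    (b): 77 − 7 = 70 ≥ 68 [met]
  Stage I.1 carried; the burden shifts to the company.
Stage I.2 — burden on company; standard: a production showing (weight is at least 14).
    (c): 58 − 45 = 13 < 14 [not met]
    (d): 25 ≥ 14 [met]
  The company does not carry Stage I.2.
The union prevails on this issue.
— Issue II —
At Stage II.1 the union must meet a heightened civil standard (weight exceeds 78): on (e) the weight is 91 less the opposing 2 gives net 89, which does exceed 78, so (e) meets the standard.
  Stage II.1 is satisfied; the onus moves to the company.
At Stage II.2 the company must meet a more-likely-than-not showing (weight is at least 52): on (f) the weight is 64 less the opposing 8 gives net 56, ≥ 52, so (f) meets the standard.
  Stage II.2 carried; the burden shifts to the union.
At Stage II.3 the union must meet a more-likely-than-not showing (weight is at least 52): on (g) the weight is 93 less the opposing 35 gives net 58, which does reach 52, so (g) meets the standard; on (h) the weight is 95 less the opposing 43 gives net 52, ≥ 52, so (h) meets the standard.
  All elements met at the final stage.
All stages carried — the union prevails on this issue.
— Issue III —
Stage III.1 (union, a preponderance, weight is at least 51): (i) net 98−53=45 < 51 — fails.
  The union does not carry Stage III.1.
The analysis ends at Stage III.1; the company prevails on this issue.
Per-issue: Issue I → union; Issue II → union; Issue III → company. The union must prevail on at least one issue; overall, the union prevails.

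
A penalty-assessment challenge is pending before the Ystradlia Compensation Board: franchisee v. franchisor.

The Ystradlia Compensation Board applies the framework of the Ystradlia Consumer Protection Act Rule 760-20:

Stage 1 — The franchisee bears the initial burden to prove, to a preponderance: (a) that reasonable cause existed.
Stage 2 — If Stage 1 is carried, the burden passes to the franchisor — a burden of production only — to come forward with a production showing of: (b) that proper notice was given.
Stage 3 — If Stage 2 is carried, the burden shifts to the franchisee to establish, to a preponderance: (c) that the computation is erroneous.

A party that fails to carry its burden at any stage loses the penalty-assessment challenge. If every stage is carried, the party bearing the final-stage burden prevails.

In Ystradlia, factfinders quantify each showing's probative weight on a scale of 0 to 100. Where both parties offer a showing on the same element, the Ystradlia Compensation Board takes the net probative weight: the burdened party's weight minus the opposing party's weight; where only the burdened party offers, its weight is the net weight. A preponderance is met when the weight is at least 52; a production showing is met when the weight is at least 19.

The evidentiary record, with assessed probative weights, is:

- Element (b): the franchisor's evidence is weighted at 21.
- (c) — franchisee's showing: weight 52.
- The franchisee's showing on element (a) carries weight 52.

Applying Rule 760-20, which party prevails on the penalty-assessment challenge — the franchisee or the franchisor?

franchisee

Stage 1 — burden on franchisee; standard: a preponderance (weight is at least 52).
    (a): 52 ≥ 52 [met]
  Stage 1 carried; the burden shifts to the franchisor.
Stage 2 — burden on franchisor; standard: a production showing (weight is at least 19).
    (b): 21 ≥ 19 [met]
  Stage 2 is satisfied; the onus moves to the franchisee.
Stage 3 — burden on franchisee; standard: a preponderance (weight is at least 52).
    (c): 52 ≥ 52 [met]
  All elements met at the final stage.
Every stage carried; the franchisee prevails.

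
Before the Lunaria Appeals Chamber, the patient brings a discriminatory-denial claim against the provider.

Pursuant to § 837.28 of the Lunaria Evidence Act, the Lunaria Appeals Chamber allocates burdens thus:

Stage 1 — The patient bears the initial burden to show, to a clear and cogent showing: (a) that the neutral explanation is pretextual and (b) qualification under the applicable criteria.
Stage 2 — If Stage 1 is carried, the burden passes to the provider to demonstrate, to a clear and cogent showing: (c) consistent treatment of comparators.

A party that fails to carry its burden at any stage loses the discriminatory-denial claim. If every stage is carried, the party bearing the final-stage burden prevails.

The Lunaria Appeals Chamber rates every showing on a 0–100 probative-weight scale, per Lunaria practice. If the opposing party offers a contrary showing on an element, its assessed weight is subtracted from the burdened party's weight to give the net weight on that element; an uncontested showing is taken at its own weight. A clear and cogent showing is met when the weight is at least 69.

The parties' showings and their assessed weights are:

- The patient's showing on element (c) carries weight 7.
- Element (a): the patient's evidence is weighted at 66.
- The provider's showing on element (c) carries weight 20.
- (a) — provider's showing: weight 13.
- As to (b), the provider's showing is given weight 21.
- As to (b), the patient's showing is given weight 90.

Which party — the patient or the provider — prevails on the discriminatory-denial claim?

provider

Stage 1 — burden on patient; standard: a clear and cogent showing (weight is at least 69).
    (a): 66 − 13 = 53 < 69 [not met]
    (b): 90 − 21 = 69 ≥ 69 [met]
  The patient does not carry Stage 1.
The provider prevails.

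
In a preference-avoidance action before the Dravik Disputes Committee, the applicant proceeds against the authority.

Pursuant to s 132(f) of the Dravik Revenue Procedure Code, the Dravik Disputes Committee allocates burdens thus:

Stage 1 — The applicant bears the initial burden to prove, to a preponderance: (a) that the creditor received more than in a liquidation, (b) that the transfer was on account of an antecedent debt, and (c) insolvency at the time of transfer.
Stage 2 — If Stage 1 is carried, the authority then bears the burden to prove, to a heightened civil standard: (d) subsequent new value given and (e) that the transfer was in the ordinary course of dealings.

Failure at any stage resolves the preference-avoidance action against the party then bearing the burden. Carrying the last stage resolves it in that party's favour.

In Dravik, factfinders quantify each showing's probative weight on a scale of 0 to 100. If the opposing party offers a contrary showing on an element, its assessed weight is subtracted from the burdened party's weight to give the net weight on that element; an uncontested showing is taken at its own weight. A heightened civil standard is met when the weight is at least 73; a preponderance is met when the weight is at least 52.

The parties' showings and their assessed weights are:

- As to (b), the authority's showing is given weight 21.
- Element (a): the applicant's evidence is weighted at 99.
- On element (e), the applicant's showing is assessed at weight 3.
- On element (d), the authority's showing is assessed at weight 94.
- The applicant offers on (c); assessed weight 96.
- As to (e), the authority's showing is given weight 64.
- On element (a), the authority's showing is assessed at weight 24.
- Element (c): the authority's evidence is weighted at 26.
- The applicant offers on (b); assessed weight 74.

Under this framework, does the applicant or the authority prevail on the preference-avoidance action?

applicant

At Stage 1 the applicant must meet a preponderance (weight is at least 52): on (a) the weight is 99 less the opposing 24 gives net 75, which does reach 52, so (a) meets the standard; on (b) the weight is 74 less the opposing 21 gives net 53, ≥ 52, so (b) meets the standard; on (c) the weight is 96 less the opposing 26 gives net 70, which does reach 52, so (c) meets the standard.
  Stage 1 is satisfied; the onus moves to the authority.
At Stage 2 the authority must meet a heightened civil standard (weight is at least 73): on (d) the weight is 94, which does reach 73, so (d) meets the standard; on (e) the weight is 64 less the opposing 3 gives net 61, < 73, so (e) does not meet the standard.
  The authority does not carry Stage 2.
The analysis ends at Stage 2; the applicant prevails.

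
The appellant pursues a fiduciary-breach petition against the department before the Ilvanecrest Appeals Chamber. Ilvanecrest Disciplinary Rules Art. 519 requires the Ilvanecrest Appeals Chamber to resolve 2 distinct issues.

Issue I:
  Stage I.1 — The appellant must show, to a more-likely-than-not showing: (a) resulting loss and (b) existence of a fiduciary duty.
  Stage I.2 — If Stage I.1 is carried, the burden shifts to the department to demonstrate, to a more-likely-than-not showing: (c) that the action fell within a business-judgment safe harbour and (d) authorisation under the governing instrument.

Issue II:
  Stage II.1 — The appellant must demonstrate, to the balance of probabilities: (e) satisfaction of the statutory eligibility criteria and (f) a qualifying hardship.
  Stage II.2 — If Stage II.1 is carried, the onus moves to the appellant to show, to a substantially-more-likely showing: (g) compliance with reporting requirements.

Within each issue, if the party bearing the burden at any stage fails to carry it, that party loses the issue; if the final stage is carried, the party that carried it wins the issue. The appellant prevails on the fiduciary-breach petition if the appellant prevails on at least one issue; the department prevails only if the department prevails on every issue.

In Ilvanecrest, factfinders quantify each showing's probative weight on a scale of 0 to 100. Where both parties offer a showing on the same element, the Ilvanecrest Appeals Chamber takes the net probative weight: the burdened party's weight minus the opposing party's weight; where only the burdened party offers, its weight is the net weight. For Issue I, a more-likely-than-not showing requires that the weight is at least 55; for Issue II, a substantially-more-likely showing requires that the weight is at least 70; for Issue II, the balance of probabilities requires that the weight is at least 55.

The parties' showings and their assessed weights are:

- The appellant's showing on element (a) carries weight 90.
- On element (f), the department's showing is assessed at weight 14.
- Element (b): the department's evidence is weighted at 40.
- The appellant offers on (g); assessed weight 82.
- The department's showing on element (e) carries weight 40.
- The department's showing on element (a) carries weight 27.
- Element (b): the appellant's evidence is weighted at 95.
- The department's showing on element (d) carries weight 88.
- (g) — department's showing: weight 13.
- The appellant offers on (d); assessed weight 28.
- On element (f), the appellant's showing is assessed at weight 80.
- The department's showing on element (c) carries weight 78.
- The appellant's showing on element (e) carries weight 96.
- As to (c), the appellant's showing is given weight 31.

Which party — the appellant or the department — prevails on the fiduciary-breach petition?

— Issue I —
At Stage I.1 the appellant must meet a more-likely-than-not showing (weight is at least 55): on (a) the weight is 90 less the opposing 27 gives net 63, ≥ 55, so (a) meets the standard; on (b) the weight is 95 less the opposing 40 gives net 55, ≥ 55, so (b) meets the standard.
  All elements met. The burden passes to the department.
At Stage I.2 the department must meet a more-likely-than-not showing (weight is at least 55): on (c) the weight is 78 less the opposing 31 gives net 47, which does not reach 55, so (c) does not meet the standard; on (d) the weight is 88 less the opposing 28 gives net 60, ≥ 55, so (d) meets the standard.
  Stage I.2 not carried; the department fails its burden.
The analysis ends at Stage I.2; the appellant prevails on this issue.
— Issue II —
At Stage II.1 the appellant must meet the balance of probabilities (weight is at least 55): on (e) the weight is 96 less the opposing 40 gives net 56, ≥ 55, so (e) meets the standard; on (f) the weight is 80 less the opposing 14 gives net 66, which does reach 55, so (f) meets the standard.
  All elements met. The appellant retains the burden for Stage II.2.
At Stage II.2 the appellant must meet a substantially-more-likely showing (weight is at least 70): on (g) the weight is 82 less the opposing 13 gives net 69, < 70, so (g) does not meet the standard.
  The appellant does not carry Stage II.2.
The analysis ends at Stage II.2; the department prevails on this issue.
Per-issue: Issue I → appellant; Issue II → department. The appellant must prevail on at least one issue; overall, the appellant prevails.

appellant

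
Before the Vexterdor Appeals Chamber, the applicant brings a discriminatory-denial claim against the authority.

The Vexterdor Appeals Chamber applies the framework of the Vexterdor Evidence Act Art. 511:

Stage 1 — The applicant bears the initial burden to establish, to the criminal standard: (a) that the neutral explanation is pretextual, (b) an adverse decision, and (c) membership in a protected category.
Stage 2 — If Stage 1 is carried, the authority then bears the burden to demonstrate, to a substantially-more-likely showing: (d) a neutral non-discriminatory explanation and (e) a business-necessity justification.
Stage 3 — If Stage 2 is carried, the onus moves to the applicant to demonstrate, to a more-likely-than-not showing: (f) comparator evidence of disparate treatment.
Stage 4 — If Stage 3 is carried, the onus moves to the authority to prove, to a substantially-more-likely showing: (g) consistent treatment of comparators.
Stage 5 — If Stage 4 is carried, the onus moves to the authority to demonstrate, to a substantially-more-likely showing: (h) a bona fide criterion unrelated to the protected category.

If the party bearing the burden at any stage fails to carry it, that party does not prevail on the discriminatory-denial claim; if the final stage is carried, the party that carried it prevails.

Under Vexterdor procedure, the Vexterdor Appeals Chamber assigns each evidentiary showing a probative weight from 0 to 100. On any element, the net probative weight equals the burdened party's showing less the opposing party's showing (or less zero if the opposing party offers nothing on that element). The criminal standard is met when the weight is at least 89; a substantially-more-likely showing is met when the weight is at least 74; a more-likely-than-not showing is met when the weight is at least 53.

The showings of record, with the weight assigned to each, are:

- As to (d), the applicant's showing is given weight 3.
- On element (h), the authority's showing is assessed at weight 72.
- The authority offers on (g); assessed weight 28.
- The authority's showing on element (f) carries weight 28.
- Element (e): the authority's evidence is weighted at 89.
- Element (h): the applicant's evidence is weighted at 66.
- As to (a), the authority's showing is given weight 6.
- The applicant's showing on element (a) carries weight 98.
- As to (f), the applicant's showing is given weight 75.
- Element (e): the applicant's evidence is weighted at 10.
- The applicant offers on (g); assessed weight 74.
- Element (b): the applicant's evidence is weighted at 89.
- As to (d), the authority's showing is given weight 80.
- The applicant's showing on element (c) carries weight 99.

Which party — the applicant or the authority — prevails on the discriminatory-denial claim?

Stage 1 (applicant, the criminal standard, weight is at least 89): (a) net 98−6=92 ≥ 89 — meets; (b) 89 ≥ 89 — meets; (c) 99 ≥ 89 — meets.
  All elements met. The burden passes to the authority.
Stage 2 (authority, a substantially-more-likely showing, weight is at least 74): (d) net 80−3=77 ≥ 74 — meets; (e) net 89−10=79 ≥ 74 — meets.
  Stage 2 carried; the burden shifts to the applicant.
Stage 3 (applicant, a more-likely-than-not showing, weight is at least 53): (f) net 75−28=47 < 53 — fails.
  Not every element is met, so the applicant fails to carry Stage 3.
The authority prevails.

authority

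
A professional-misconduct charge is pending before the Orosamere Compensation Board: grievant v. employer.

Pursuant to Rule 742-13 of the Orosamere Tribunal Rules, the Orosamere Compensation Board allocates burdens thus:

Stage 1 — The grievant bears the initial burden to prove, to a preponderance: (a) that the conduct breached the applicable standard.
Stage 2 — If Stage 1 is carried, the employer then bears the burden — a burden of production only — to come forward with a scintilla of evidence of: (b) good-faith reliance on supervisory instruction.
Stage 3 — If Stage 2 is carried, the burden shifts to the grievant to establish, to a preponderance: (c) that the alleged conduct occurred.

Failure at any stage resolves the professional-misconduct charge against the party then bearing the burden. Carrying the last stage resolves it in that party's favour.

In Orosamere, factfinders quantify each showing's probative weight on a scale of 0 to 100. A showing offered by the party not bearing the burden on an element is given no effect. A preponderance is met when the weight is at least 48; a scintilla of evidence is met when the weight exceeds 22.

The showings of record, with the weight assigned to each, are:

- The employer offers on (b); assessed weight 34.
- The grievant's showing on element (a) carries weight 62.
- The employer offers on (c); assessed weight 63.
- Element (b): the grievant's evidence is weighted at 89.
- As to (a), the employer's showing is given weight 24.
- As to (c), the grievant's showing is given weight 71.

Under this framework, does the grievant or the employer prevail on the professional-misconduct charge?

grievant

At Stage 1 the grievant must meet a preponderance (weight is at least 48): on (a) the weight is 62 (the employer's 24 is given no effect), which does reach 48, so (a) meets the standard.
  Stage 1 carried; the burden shifts to the employer.
At Stage 2 the employer must meet a scintilla of evidence (weight exceeds 22): on (b) the weight is 34 (the grievant's 89 is given no effect), > 22, so (b) meets the standard.
  Stage 2 is satisfied; the onus moves to the grievant.
At Stage 3 the grievant must meet a preponderance (weight is at least 48): on (c) the weight is 71 (the employer's 63 is given no effect), which does reach 48, so (c) meets the standard.
  All elements met at the final stage.
With every stage satisfied, the grievant prevails.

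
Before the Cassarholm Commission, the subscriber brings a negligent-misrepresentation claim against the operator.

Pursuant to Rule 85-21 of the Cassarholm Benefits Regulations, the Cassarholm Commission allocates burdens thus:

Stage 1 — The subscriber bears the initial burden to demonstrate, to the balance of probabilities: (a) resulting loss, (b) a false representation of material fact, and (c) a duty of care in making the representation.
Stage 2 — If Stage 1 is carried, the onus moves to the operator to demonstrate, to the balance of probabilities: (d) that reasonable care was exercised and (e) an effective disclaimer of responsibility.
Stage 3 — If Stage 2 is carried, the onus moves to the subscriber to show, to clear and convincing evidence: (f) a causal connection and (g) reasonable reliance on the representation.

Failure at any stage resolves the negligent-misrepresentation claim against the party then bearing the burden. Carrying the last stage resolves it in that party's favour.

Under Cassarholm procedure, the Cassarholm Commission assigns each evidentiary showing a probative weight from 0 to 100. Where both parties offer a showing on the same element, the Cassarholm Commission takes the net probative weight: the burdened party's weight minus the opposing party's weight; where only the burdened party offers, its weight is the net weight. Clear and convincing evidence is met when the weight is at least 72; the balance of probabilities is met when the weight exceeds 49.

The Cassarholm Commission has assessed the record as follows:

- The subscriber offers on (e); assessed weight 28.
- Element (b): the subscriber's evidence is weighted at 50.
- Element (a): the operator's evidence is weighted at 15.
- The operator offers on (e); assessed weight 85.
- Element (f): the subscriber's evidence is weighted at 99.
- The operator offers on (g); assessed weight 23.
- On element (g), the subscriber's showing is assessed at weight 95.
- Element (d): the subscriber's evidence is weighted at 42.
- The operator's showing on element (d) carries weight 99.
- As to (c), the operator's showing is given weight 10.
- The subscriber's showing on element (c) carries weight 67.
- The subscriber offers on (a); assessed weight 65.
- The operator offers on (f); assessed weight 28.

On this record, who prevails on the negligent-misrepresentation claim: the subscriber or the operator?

Stage 1 (subscriber, the balance of probabilities, weight exceeds 49): (a) net 65−15=50 > 49 — meets; (b) 50 > 49 — meets; (c) net 67−10=57 > 49 — meets.
  Stage 1 is satisfied; the onus moves to the operator.
Stage 2 (operator, the balance of probabilities, weight exceeds 49): (d) net 99−42=57 > 49 — meets; (e) net 85−28=57 > 49 — meets.
  All elements met. The burden passes to the subscriber.
Stage 3 (subscriber, clear and convincing evidence, weight is at least 72): (f) net 99−28=71 < 72 — fails; (g) net 95−23=72 ≥ 72 — meets.
  The subscriber does not carry Stage 3.
So the operator prevails.

operator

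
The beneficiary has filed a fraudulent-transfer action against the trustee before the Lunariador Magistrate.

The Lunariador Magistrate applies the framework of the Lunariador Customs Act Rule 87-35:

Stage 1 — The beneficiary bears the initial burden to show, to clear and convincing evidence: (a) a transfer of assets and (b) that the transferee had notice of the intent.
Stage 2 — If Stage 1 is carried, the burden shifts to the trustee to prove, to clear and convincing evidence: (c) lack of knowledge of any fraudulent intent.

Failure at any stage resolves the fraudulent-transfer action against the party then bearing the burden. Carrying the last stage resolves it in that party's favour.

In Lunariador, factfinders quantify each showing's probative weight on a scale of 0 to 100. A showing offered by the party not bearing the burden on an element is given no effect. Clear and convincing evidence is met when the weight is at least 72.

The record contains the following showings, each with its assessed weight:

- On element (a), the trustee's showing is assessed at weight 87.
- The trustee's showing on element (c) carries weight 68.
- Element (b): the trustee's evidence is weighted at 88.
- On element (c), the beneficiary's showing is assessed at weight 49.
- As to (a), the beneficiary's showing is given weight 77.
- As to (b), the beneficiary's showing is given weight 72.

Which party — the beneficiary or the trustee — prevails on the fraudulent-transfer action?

beneficiary

At Stage 1 the beneficiary must meet clear and convincing evidence (weight is at least 72): on (a) the weight is 77 (the trustee's 87 is given no effect), which does reach 72, so (a) meets the standard; on (b) the weight is 72 (the trustee's 88 is given no effect), ≥ 72, so (b) meets the standard.
  All elements met. The burden passes to the trustee.
At Stage 2 the trustee must meet clear and convincing evidence (weight is at least 72): on (c) the weight is 68 (the beneficiary's 49 is given no effect), which does not reach 72, so (c) does not meet the standard.
  Stage 2 not carried; the trustee fails its burden.
The analysis ends at Stage 2; the beneficiary prevails.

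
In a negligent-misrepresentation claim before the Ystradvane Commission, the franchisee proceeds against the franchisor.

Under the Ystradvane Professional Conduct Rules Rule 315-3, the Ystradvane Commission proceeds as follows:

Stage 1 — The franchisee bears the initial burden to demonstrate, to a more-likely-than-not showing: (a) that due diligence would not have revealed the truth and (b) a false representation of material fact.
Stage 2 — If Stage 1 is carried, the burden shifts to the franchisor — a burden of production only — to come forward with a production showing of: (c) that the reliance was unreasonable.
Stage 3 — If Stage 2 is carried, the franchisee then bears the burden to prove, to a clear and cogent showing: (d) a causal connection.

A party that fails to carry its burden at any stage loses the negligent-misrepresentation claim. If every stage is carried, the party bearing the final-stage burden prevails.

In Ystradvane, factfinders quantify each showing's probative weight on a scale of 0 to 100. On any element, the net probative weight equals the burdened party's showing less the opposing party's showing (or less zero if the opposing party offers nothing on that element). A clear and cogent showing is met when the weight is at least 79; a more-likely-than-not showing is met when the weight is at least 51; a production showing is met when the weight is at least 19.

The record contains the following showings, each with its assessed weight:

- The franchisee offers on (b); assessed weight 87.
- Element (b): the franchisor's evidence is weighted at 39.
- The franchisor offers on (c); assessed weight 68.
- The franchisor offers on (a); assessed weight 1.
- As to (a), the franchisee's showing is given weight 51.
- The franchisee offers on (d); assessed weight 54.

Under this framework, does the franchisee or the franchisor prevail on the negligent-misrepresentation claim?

franchisor

Stage 1 (franchisee, a more-likely-than-not showing, weight is at least 51): (a) net 51−1=50 < 51 — fails; (b) net 87−39=48 < 51 — fails.
  Stage 1 not carried; the franchisee fails its burden.
The analysis ends at Stage 1; the franchisor prevails.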